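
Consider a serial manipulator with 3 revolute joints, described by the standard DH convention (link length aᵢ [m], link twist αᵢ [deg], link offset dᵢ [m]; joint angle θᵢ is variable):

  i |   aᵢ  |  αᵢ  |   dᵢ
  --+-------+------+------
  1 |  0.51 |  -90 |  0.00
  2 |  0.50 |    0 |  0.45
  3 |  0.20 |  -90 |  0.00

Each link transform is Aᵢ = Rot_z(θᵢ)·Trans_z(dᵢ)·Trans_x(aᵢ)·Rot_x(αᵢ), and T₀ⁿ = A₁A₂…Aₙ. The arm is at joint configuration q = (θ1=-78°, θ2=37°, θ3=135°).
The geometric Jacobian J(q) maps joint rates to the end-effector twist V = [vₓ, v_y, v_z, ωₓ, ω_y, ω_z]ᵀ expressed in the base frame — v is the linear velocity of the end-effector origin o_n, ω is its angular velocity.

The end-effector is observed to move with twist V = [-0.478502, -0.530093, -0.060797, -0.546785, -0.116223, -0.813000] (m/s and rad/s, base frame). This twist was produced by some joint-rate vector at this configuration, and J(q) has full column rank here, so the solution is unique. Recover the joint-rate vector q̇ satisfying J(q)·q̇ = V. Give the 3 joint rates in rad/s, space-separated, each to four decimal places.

o_n = [0.5880, -0.6022, -0.3287]
J₁: ẑ×o_n = [0.6022, 0.5880, -0.0000], ω = ẑ
J2: z=[0.9781, 0.2079, 0.0000] o=[0.1060, -0.4989, 0.0000] → [-0.0683, 0.3216, -0.2013, 0.9781, 0.2079, 0.0000]
J3: z=[0.9781, 0.2079, 0.0000] o=[0.6292, -0.7959, -0.3009] → [-0.0058, 0.0272, 0.1981, 0.9781, 0.2079, 0.0000]
q̇ = J⁺·V = [-0.8130, -0.1250, -0.4340]

-0.8130 -0.1250 -0.4340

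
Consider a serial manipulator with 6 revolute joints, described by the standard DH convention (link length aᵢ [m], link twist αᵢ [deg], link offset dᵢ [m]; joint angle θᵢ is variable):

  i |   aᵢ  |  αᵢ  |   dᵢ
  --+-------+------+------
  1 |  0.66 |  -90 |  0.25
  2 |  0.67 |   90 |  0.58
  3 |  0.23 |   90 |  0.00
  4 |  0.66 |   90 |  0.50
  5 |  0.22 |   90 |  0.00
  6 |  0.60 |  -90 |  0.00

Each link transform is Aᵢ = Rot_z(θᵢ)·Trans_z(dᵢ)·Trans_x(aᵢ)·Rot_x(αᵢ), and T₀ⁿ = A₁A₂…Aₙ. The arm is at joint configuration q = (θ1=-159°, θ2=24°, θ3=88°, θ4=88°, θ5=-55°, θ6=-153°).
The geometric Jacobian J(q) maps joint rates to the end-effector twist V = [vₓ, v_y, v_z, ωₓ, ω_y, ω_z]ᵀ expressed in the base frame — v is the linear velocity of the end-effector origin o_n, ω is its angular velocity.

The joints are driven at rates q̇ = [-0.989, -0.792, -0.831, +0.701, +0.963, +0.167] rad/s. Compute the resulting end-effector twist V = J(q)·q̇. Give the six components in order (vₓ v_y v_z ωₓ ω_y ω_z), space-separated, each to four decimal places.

-1.3518 2.9072 0.9355 -0.1126 -0.1974 -2.1634

o_n = [-1.8290, -1.2677, 0.1164]
J₁: ẑ×o_n = [1.2677, -1.8290, 0.0000], ω = ẑ
J2: z=[0.3584, -0.9336, 0.0000] o=[-0.6162, -0.2365, 0.2500] → [0.1248, 0.0479, -1.5018, 0.3584, -0.9336, 0.0000]
J3: z=[-0.3797, -0.1458, 0.9135] o=[-0.9797, -0.9973, -0.0225] → [0.2268, -0.7231, -0.0211, -0.3797, -0.1458, 0.9135]
J4: z=[-0.8649, -0.2946, -0.4065] o=[-0.9042, -1.2146, -0.0258] → [-0.0635, 0.4988, -0.2265, -0.8649, -0.2946, -0.4065]
J5: z=[0.3414, -0.9388, -0.0461] o=[-1.5795, -1.4798, 0.3732] → [0.2509, 0.0992, -0.1618, 0.3414, -0.9388, -0.0461]
J6: z=[0.7975, 0.3153, -0.5143] o=[-1.4701, -1.4492, 0.5616] → [-0.0471, 0.5397, 0.2579, 0.7975, 0.3153, -0.5143]
V = J·q̇ = [-1.3518, 2.9072, 0.9355, -0.1126, -0.1974, -2.1634]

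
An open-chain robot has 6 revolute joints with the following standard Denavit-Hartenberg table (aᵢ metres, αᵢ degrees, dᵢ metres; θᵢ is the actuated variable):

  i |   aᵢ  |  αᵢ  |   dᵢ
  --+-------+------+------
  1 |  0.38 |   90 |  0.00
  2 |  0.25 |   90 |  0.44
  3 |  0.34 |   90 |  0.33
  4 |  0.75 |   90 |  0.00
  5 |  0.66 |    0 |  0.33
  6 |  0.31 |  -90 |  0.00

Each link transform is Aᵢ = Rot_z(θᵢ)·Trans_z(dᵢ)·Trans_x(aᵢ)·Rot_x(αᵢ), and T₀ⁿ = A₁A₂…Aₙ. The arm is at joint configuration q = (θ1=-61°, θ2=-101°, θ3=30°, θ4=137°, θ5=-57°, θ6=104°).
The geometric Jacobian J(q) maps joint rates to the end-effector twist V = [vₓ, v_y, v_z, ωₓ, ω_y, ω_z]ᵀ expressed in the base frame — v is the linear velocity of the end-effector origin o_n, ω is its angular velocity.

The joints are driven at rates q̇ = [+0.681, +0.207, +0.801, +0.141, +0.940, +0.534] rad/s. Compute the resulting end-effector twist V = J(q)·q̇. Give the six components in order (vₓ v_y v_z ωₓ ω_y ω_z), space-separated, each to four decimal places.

o_n = [-0.9493, 0.6348, 0.5368]
J₁: ẑ×o_n = [-0.6348, -0.9493, 0.0000], ω = ẑ
J2: z=[-0.8746, -0.4848, 0.0000] o=[0.1842, -0.3324, 0.0000] → [-0.2602, 0.4695, -1.3954, -0.8746, -0.4848, 0.0000]
J3: z=[-0.4759, 0.8586, 0.1908] o=[-0.2237, -0.5040, -0.2454] → [0.4543, 0.2338, 0.0810, -0.4759, 0.8586, 0.1908]
J4: z=[0.7112, 0.5033, -0.4908] o=[-0.5567, -0.2539, -0.4715] → [0.9436, -0.5244, 0.8296, 0.7112, 0.5033, -0.4908]
J5: z=[-0.7009, 0.5612, -0.4402] o=[-0.5163, 0.2389, 0.0924] → [0.4236, 0.5021, -0.0345, -0.7009, 0.5612, -0.4402]
J6: z=[-0.7009, 0.5612, -0.4402] o=[-1.1219, 0.3817, 0.4891] → [0.1381, -0.0426, -0.2742, -0.7009, 0.5612, -0.4402]
V = J·q̇ = [0.4827, 0.0133, -0.2858, -1.4951, 1.4854, 0.1157]

0.4827 0.0133 -0.2858 -1.4951 1.4854 0.1157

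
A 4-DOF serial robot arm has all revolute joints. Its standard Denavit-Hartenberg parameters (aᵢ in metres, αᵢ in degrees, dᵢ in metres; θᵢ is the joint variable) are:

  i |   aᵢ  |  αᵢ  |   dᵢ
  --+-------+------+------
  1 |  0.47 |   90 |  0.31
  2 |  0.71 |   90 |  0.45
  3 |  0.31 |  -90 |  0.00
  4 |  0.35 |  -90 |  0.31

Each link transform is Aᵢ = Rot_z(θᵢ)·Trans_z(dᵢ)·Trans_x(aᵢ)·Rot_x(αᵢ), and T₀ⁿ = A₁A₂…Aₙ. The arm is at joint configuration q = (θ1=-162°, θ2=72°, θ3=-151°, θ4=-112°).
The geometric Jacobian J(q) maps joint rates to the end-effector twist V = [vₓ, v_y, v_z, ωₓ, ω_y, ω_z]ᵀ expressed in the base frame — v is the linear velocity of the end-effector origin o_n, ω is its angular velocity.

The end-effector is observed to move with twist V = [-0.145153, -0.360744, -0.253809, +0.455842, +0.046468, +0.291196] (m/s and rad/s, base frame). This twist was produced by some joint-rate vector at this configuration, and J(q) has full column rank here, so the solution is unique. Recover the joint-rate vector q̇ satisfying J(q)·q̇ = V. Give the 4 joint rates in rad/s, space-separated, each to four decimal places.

0.3720 -0.4850 -0.4010 -0.4440

o_n = [-0.9758, -0.2202, 0.8791]
J₁: ẑ×o_n = [0.2202, -0.9758, 0.0000], ω = ẑ
J2: z=[-0.3090, 0.9511, 0.0000] o=[-0.4470, -0.1452, 0.3100] → [0.5412, 0.1759, 0.5261, -0.3090, 0.9511, 0.0000]
J3: z=[-0.9045, -0.2939, -0.3090] o=[-0.7947, 0.2149, 0.9853] → [-0.1033, -0.0400, 0.3403, -0.9045, -0.2939, -0.3090]
J4: z=[0.1278, -0.8781, 0.4611] o=[-0.6686, 0.0979, 0.7274] → [0.0134, -0.1611, -0.3105, 0.1278, -0.8781, 0.4611]
q̇ = J⁺·V = [0.3720, -0.4850, -0.4010, -0.4440]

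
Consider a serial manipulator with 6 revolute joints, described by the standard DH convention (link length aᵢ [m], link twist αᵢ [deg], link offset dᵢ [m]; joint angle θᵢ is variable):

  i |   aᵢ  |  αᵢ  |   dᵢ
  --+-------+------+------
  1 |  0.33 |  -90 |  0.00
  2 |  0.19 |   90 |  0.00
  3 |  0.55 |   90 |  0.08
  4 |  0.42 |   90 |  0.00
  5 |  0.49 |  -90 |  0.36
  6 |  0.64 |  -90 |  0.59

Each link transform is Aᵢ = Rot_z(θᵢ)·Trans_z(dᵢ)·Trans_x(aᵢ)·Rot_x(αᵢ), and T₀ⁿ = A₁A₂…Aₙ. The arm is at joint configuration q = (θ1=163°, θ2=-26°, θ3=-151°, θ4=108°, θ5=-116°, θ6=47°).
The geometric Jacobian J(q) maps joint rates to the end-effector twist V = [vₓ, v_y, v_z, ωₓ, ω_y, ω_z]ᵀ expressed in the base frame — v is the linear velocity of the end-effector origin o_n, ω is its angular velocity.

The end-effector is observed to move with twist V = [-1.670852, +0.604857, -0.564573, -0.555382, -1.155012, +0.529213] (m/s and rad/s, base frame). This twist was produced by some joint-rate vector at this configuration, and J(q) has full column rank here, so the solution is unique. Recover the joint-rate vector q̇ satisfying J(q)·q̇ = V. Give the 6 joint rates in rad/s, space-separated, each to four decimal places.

0.3660 0.6870 0.7560 0.1410 -0.6860 -0.5640

o_n = [-0.1687, 1.1912, 0.7153]
J₁: ẑ×o_n = [-1.1912, -0.1687, 0.0000], ω = ẑ
J2: z=[-0.2924, -0.9563, 0.0000] o=[-0.3156, 0.0965, 0.0000] → [-0.6840, 0.2091, -0.1796, -0.2924, -0.9563, 0.0000]
J3: z=[0.4192, -0.1282, 0.8988] o=[-0.4789, 0.1464, 0.0833] → [-1.0201, 0.0138, 0.4777, 0.4192, -0.1282, 0.8988]
J4: z=[0.1610, -0.9638, -0.2125] o=[0.0461, 0.2647, -0.0557] → [-0.5461, -0.0785, -0.0579, 0.1610, -0.9638, -0.2125]
J5: z=[0.9793, 0.1827, -0.0869] o=[0.0976, 0.1832, 0.3531] → [0.1538, -0.3315, 1.0358, 0.9793, 0.1827, -0.0869]
J6: z=[0.0396, 0.2480, 0.9679] o=[0.3529, 0.7152, 0.2064] → [-0.3346, -0.5251, 0.1482, 0.0396, 0.2480, 0.9679]
q̇ = J⁺·V = [0.3660, 0.6870, 0.7560, 0.1410, -0.6860, -0.5640]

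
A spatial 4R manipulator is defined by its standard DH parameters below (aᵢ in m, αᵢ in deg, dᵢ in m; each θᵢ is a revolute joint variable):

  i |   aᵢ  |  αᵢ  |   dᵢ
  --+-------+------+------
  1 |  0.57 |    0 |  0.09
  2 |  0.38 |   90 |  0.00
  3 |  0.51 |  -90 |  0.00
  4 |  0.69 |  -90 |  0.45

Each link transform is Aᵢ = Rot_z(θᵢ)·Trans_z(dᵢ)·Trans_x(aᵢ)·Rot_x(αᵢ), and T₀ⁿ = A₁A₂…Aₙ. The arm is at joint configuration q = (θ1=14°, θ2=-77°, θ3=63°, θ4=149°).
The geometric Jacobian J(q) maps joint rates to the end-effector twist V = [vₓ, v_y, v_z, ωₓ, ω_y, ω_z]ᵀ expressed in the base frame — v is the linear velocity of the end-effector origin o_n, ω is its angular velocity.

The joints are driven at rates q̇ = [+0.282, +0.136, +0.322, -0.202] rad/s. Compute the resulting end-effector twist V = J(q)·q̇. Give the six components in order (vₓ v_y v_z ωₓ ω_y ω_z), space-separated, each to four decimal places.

-0.0259 0.3403 -0.0771 -0.2052 -0.3066 0.3263

o_n = [0.8434, 0.3508, 0.2217]
J₁: ẑ×o_n = [-0.3508, 0.8434, 0.0000], ω = ẑ
J2: z=[0.0000, 0.0000, 1.0000] o=[0.5531, 0.1379, 0.0900] → [-0.2130, 0.2903, 0.0000, 0.0000, 0.0000, 1.0000]
J3: z=[-0.8910, -0.4540, 0.0000] o=[0.7256, -0.2007, 0.0900] → [-0.0598, 0.1174, -0.4379, -0.8910, -0.4540, 0.0000]
J4: z=[-0.4045, 0.7939, 0.4540] o=[0.8307, -0.4070, 0.5444] → [-0.6002, -0.1248, -0.3166, -0.4045, 0.7939, 0.4540]
V = J·q̇ = [-0.0259, 0.3403, -0.0771, -0.2052, -0.3066, 0.3263]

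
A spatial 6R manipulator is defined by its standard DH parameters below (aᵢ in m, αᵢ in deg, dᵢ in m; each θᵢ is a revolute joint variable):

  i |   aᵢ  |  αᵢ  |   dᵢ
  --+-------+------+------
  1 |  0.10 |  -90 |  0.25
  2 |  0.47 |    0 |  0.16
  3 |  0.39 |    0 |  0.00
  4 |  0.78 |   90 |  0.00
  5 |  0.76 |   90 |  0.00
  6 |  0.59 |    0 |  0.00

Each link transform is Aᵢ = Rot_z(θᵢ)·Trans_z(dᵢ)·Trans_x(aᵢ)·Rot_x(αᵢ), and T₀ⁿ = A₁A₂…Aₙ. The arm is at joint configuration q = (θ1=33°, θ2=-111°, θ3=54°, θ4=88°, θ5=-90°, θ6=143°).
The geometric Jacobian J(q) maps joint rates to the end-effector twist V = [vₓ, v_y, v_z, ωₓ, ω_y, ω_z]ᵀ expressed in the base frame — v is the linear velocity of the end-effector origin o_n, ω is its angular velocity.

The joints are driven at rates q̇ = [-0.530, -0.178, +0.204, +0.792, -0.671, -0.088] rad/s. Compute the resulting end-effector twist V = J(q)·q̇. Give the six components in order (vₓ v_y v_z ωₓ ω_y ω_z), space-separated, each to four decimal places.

o_n = [0.9050, 0.4341, 0.9185]
J₁: ẑ×o_n = [-0.4341, 0.9050, 0.0000], ω = ẑ
J2: z=[-0.5446, 0.8387, 0.0000] o=[0.0839, 0.0545, 0.2500] → [0.5606, 0.3641, -0.8954, -0.5446, 0.8387, 0.0000]
J3: z=[-0.5446, 0.8387, 0.0000] o=[-0.1445, 0.0969, 0.6888] → [0.1926, 0.1251, -1.0639, -0.5446, 0.8387, 0.0000]
J4: z=[-0.5446, 0.8387, 0.0000] o=[0.0336, 0.2126, 1.0159] → [-0.0817, -0.0530, -0.8515, -0.5446, 0.8387, 0.0000]
J5: z=[0.4319, 0.2805, 0.8572] o=[0.5943, 0.5767, 0.6141] → [0.2076, 0.1348, -0.1487, 0.4319, 0.2805, 0.8572]
J6: z=[-0.7189, -0.4668, 0.5150] o=[1.0083, -0.0606, 0.6141] → [-0.3969, 0.1656, -0.4039, -0.7189, -0.4668, 0.5150]
V = J·q̇ = [0.0005, -0.6660, -0.5967, -0.6721, 0.5389, -1.1505]

0.0005 -0.6660 -0.5967 -0.6721 0.5389 -1.1505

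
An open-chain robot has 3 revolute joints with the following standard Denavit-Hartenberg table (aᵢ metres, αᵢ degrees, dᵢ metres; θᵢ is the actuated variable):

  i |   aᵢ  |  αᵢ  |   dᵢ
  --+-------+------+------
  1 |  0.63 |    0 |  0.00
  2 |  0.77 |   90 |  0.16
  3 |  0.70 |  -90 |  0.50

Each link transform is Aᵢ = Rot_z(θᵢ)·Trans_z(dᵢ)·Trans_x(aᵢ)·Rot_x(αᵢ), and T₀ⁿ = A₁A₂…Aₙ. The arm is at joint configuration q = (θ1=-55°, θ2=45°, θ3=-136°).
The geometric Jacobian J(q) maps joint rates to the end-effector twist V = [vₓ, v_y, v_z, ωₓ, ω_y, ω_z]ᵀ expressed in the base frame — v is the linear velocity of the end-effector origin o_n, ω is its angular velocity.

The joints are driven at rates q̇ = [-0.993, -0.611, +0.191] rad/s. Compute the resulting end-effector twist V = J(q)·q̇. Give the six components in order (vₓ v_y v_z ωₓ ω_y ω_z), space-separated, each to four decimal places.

-1.2850 -0.6566 -0.0962 -0.0332 -0.1881 -1.6040

o_n = [0.5369, -1.0547, -0.3263]
J₁: ẑ×o_n = [1.0547, 0.5369, -0.0000], ω = ẑ
J2: z=[0.0000, 0.0000, 1.0000] o=[0.3614, -0.5161, 0.0000] → [0.5387, 0.1756, -0.0000, 0.0000, 0.0000, 1.0000]
J3: z=[-0.1736, -0.9848, 0.0000] o=[1.1197, -0.6498, 0.1600] → [0.4789, -0.0844, -0.5035, -0.1736, -0.9848, 0.0000]
V = J·q̇ = [-1.2850, -0.6566, -0.0962, -0.0332, -0.1881, -1.6040]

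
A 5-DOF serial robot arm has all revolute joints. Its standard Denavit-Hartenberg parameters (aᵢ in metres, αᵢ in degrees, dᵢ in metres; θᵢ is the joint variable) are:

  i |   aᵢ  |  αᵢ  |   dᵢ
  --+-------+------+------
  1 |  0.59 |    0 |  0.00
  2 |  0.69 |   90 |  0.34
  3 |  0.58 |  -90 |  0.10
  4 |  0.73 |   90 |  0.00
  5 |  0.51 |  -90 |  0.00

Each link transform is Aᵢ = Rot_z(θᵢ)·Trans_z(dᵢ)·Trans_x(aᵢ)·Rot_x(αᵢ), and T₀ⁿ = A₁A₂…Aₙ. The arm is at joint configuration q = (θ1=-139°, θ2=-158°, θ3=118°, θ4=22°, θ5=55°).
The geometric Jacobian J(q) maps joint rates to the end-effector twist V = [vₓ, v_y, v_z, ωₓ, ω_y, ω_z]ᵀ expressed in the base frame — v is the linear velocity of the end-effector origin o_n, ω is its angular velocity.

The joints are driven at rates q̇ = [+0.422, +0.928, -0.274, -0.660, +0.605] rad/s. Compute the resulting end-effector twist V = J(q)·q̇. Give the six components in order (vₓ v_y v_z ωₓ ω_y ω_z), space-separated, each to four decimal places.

o_n = [-0.8774, -0.6116, 1.4931]
J₁: ẑ×o_n = [0.6116, -0.8774, 0.0000], ω = ẑ
J2: z=[0.0000, 0.0000, 1.0000] o=[-0.4453, -0.3871, 0.0000] → [0.2246, -0.4321, 0.0000, 0.0000, 0.0000, 1.0000]
J3: z=[0.8910, -0.4540, 0.0000] o=[-0.1320, 0.2277, 0.3400] → [-0.5235, -1.0274, -1.0863, 0.8910, -0.4540, 0.0000]
J4: z=[-0.4008, -0.7867, -0.4695] o=[-0.1665, -0.0603, 0.8521] → [-0.7631, 0.5906, -0.3382, -0.4008, -0.7867, -0.4695]
J5: z=[0.7463, -0.5776, 0.3308] o=[-0.5545, -0.2193, 1.4497] → [0.1047, -0.1392, -0.4793, 0.7463, -0.5776, 0.3308]
V = J·q̇ = [1.1770, -0.9637, 0.2308, 0.4719, 0.2942, 1.8600]

1.1770 -0.9637 0.2308 0.4719 0.2942 1.8600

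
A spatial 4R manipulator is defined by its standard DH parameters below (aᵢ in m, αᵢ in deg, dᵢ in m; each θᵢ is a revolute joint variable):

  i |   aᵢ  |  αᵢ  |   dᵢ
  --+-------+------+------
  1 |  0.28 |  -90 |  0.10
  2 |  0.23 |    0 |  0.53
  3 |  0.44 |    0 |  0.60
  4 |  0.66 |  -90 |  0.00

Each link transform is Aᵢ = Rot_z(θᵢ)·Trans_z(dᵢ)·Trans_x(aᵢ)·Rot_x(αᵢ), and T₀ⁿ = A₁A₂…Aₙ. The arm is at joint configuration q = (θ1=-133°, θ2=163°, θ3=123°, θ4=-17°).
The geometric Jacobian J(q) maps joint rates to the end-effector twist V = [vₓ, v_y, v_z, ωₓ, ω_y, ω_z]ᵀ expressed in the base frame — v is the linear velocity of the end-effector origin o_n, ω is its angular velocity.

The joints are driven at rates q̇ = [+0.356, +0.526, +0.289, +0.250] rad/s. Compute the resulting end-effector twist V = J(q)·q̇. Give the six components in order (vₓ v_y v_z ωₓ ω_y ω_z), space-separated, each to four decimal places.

-0.3717 -0.4872 0.0291 0.7789 -0.7263 0.3560

o_n = [0.7106, -0.8949, 1.1156]
J₁: ẑ×o_n = [0.8949, 0.7106, -0.0000], ω = ẑ
J2: z=[0.7314, -0.6820, 0.0000] o=[-0.1910, -0.2048, 0.1000] → [-0.6926, -0.7428, 0.1102, 0.7314, -0.6820, 0.0000]
J3: z=[0.7314, -0.6820, 0.0000] o=[0.3467, -0.4054, 0.0328] → [-0.7385, -0.7919, -0.1098, 0.7314, -0.6820, 0.0000]
J4: z=[0.7314, -0.6820, 0.0000] o=[0.7028, -0.9033, 0.4557] → [-0.4501, -0.4826, 0.0115, 0.7314, -0.6820, 0.0000]
V = J·q̇ = [-0.3717, -0.4872, 0.0291, 0.7789, -0.7263, 0.3560]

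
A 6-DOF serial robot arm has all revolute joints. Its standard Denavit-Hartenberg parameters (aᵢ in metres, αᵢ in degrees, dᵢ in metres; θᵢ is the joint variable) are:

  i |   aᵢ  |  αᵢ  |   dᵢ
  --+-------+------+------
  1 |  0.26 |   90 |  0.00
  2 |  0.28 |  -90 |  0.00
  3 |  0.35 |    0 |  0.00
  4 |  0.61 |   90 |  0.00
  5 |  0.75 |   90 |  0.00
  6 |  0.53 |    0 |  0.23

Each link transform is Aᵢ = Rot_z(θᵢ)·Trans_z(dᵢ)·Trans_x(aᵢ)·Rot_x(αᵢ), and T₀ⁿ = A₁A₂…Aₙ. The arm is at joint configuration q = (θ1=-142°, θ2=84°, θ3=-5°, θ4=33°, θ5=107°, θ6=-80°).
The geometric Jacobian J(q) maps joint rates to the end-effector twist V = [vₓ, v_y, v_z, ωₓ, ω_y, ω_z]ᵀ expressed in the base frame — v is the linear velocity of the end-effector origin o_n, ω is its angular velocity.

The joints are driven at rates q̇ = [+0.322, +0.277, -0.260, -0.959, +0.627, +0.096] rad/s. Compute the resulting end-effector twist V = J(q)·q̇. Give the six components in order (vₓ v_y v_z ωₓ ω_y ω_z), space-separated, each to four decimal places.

-0.1419 0.9769 0.1829 -1.4491 -0.1328 0.5709

o_n = [0.8385, -0.2388, 0.9853]
J₁: ẑ×o_n = [0.2388, 0.8385, -0.0000], ω = ẑ
J2: z=[-0.6157, 0.7880, 0.0000] o=[-0.2049, -0.1601, 0.0000] → [0.7765, 0.6066, -0.7737, -0.6157, 0.7880, 0.0000]
J3: z=[0.7837, 0.6123, 0.1045] o=[-0.2279, -0.1781, 0.2785] → [0.4392, -0.4425, -0.7005, 0.7837, 0.6123, 0.1045]
J4: z=[0.7837, 0.6123, 0.1045] o=[-0.2754, -0.1765, 0.6252] → [0.2270, -0.1658, -0.7309, 0.7837, 0.6123, 0.1045]
J5: z=[-0.5823, 0.6656, 0.4669] o=[-0.1435, -0.4368, 1.1609] → [-0.2093, 0.3563, -0.7689, -0.5823, 0.6656, 0.4669]
J6: z=[0.4360, -0.2291, 0.8703] o=[0.3712, 0.0959, 1.0433] → [0.3046, 0.4320, -0.0389, 0.4360, -0.2291, 0.8703]
V = J·q̇ = [-0.1419, 0.9769, 0.1829, -1.4491, -0.1328, 0.5709]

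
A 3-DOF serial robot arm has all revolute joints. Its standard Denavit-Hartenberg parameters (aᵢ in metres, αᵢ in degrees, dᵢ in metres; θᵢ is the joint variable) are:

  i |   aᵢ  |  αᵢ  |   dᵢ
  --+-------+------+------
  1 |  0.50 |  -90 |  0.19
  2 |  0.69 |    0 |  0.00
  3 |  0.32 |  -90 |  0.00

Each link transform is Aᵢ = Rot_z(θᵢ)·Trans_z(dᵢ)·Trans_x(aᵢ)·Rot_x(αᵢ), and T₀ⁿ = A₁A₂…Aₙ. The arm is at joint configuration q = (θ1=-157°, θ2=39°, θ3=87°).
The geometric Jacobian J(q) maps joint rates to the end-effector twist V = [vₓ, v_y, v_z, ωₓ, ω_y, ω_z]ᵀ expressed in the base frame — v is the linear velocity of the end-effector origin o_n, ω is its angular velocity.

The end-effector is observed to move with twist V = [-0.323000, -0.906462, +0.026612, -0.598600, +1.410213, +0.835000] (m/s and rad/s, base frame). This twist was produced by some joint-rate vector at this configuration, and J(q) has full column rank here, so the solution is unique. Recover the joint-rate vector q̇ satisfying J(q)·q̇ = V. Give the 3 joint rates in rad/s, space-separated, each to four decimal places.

0.8350 -0.5870 -0.9450

o_n = [-0.7807, -0.3314, -0.5031]
J₁: ẑ×o_n = [0.3314, -0.7807, 0.0000], ω = ẑ
J2: z=[0.3907, -0.9205, 0.0000] o=[-0.4603, -0.1954, 0.1900] → [0.6380, 0.2708, -0.3481, 0.3907, -0.9205, 0.0000]
J3: z=[0.3907, -0.9205, 0.0000] o=[-0.9539, -0.4049, -0.2442] → [0.2383, 0.1012, 0.1881, 0.3907, -0.9205, 0.0000]
q̇ = J⁺·V = [0.8350, -0.5870, -0.9450]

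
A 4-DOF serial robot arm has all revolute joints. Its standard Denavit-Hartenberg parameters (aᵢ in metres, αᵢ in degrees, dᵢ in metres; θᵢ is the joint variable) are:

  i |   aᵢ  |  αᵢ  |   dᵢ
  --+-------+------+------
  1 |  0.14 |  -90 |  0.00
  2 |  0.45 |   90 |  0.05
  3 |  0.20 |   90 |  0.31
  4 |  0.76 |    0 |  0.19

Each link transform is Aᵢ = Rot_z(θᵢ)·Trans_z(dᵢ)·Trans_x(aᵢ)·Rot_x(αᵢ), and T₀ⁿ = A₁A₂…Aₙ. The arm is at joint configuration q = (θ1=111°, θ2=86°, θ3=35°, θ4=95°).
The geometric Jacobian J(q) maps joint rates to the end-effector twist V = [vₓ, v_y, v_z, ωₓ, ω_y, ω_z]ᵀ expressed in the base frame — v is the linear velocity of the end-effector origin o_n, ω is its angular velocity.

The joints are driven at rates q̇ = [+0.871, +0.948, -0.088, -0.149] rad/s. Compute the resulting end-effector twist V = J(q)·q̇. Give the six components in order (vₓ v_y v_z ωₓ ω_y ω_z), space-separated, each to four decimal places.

o_n = [-0.4214, 1.1784, -0.5925]
J₁: ẑ×o_n = [-1.1784, -0.4214, 0.0000], ω = ẑ
J2: z=[-0.9336, -0.3584, 0.0000] o=[-0.0502, 0.1307, 0.0000] → [0.2123, -0.5531, -1.1111, -0.9336, -0.3584, 0.0000]
J3: z=[-0.3575, 0.9313, 0.0698] o=[-0.1081, 0.1421, -0.4489] → [-0.2060, -0.0732, -0.0787, -0.3575, 0.9313, 0.0698]
J4: z=[0.7504, 0.3309, -0.5722] o=[-0.3301, 0.4004, -0.5907] → [0.4446, 0.0535, 0.6141, 0.7504, 0.3309, -0.5722]
V = J·q̇ = [-0.8732, -0.8929, -1.1379, -0.9654, -0.4710, 0.9501]

-0.8732 -0.8929 -1.1379 -0.9654 -0.4710 0.9501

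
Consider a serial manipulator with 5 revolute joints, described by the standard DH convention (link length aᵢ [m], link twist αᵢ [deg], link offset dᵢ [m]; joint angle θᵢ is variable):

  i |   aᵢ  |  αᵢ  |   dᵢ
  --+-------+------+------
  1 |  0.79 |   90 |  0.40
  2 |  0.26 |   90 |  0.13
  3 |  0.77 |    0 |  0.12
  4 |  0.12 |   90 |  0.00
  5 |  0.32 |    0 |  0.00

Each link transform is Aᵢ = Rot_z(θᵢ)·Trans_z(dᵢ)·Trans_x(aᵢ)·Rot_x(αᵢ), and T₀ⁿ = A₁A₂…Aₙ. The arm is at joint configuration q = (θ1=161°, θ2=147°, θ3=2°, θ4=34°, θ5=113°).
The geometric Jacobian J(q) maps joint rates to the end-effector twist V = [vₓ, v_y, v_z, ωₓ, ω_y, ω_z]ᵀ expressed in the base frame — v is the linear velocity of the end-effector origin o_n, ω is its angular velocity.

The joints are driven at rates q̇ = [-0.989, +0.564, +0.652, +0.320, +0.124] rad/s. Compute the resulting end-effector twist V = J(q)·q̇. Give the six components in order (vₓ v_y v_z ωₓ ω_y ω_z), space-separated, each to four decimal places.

0.8053 0.3894 -0.3948 -0.2918 0.5909 -0.1341

o_n = [-0.0972, 0.1962, 1.3062]
J₁: ẑ×o_n = [-0.1962, -0.0972, 0.0000], ω = ẑ
J2: z=[0.3256, 0.9455, 0.0000] o=[-0.7470, 0.2572, 0.4000] → [0.8568, -0.2950, -0.6342, 0.3256, 0.9455, 0.0000]
J3: z=[-0.5150, 0.1773, 0.8387] o=[-0.4985, 0.3091, 0.5416] → [0.2302, 0.7303, -0.0130, -0.5150, 0.1773, 0.8387]
J4: z=[-0.5150, 0.1773, 0.8387] o=[0.0587, 0.1457, 1.0614] → [0.0010, -0.0047, 0.0016, -0.5150, 0.1773, 0.8387]
J5: z=[0.2027, -0.9254, 0.3201] o=[0.1587, 0.1859, 1.1142] → [-0.1810, -0.1208, -0.2347, 0.2027, -0.9254, 0.3201]
V = J·q̇ = [0.8053, 0.3894, -0.3948, -0.2918, 0.5909, -0.1341]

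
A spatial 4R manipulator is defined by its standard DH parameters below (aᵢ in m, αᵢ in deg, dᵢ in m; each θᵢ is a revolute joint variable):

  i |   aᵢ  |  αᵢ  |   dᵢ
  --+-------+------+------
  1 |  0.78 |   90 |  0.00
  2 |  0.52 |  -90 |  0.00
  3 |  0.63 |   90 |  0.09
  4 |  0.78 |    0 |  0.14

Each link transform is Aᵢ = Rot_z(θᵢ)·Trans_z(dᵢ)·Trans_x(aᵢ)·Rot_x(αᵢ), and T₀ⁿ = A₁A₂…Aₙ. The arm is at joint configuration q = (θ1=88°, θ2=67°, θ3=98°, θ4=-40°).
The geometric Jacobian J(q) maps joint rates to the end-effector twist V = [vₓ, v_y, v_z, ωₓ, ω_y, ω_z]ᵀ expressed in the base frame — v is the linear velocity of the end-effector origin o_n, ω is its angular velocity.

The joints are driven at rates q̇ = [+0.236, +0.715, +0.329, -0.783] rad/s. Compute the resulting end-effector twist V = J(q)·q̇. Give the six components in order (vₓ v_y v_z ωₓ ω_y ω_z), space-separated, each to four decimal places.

0.0737 -0.2071 -0.0995 0.8023 -0.6342 -0.3492

o_n = [-1.1872, 1.3916, 0.2883]
J₁: ẑ×o_n = [-1.3916, -1.1872, 0.0000], ω = ẑ
J2: z=[0.9994, -0.0349, 0.0000] o=[0.0272, 0.7795, 0.0000] → [-0.0101, -0.2881, 0.5693, 0.9994, -0.0349, 0.0000]
J3: z=[-0.0321, -0.9199, 0.3907] o=[0.0343, 0.9826, 0.4787] → [0.0153, -0.4834, -1.1369, -0.0321, -0.9199, 0.3907]
J4: z=[-0.1256, 0.3915, 0.9115] o=[-0.5933, 0.8873, 0.4331] → [-0.5163, -0.5596, 0.1692, -0.1256, 0.3915, 0.9115]
V = J·q̇ = [0.0737, -0.2071, -0.0995, 0.8023, -0.6342, -0.3492]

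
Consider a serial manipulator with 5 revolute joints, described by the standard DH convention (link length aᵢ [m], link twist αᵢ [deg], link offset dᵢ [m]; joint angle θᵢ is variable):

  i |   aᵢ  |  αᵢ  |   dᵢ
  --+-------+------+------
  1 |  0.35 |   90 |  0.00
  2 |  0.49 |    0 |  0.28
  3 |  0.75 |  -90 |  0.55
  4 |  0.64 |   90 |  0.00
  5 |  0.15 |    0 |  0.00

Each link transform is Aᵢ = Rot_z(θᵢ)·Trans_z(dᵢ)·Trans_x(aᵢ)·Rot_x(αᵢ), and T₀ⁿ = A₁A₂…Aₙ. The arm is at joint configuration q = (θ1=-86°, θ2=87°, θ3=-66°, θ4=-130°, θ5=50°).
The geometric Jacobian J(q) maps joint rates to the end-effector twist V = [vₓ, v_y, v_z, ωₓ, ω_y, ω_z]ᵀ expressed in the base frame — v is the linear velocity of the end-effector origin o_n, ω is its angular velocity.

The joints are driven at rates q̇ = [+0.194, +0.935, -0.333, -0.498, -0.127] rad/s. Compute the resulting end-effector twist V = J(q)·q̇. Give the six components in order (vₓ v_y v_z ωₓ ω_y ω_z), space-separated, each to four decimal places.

0.2984 0.6002 0.0392 -0.6632 -0.3163 -0.2361

o_n = [-1.3494, -0.6885, 0.6957]
J₁: ẑ×o_n = [0.6885, -1.3494, 0.0000], ω = ẑ
J2: z=[-0.9976, -0.0698, 0.0000] o=[0.0244, -0.3491, 0.0000] → [-0.0485, 0.6940, 0.2427, -0.9976, -0.0698, 0.0000]
J3: z=[-0.9976, -0.0698, 0.0000] o=[-0.2531, -0.3943, 0.4893] → [-0.0144, 0.2059, 0.2171, -0.9976, -0.0698, 0.0000]
J4: z=[-0.0250, 0.3575, 0.9336] o=[-0.7529, -1.1311, 0.7581] → [-0.4355, -0.5584, 0.2022, -0.0250, 0.3575, 0.9336]
J5: z=[0.5913, 0.7583, -0.2745] o=[-1.2688, -0.7822, 0.6107] → [0.0902, -0.0282, 0.1165, 0.5913, 0.7583, -0.2745]
V = J·q̇ = [0.2984, 0.6002, 0.0392, -0.6632, -0.3163, -0.2361]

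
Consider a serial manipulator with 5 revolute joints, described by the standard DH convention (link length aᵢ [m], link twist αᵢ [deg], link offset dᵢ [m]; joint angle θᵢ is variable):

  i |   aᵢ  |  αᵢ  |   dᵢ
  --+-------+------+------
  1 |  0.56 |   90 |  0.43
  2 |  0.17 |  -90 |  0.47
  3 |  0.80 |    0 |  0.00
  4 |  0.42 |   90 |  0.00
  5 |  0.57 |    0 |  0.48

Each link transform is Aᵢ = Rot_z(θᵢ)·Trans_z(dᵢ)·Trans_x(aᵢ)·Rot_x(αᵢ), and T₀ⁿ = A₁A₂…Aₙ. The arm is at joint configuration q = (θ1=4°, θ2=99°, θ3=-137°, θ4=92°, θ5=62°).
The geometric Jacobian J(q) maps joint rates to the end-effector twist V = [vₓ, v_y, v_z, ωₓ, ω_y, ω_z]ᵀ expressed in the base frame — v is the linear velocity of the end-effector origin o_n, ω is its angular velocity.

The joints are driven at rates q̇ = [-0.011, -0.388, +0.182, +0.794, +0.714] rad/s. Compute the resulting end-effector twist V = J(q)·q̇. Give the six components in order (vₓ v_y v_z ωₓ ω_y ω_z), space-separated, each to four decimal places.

o_n = [0.2331, -1.8294, 0.0863]
J₁: ẑ×o_n = [1.8294, 0.2331, -0.0000], ω = ẑ
J2: z=[0.0698, -0.9976, 0.0000] o=[0.5586, 0.0391, 0.4300] → [0.3429, 0.0240, -0.4551, 0.0698, -0.9976, 0.0000]
J3: z=[-0.9853, -0.0689, -0.1564] o=[0.5649, -0.4316, 0.5979] → [-0.1834, -0.4522, 1.3543, -0.9853, -0.0689, -0.1564]
J4: z=[-0.9853, -0.0689, -0.1564] o=[0.6943, -0.9695, 0.0200] → [-0.1391, 0.1374, 0.8155, -0.9853, -0.0689, -0.1564]
J5: z=[0.1597, -0.6977, -0.6984] o=[0.6686, -1.2690, 0.3134] → [-0.2329, 0.3405, -0.3934, 0.1597, -0.6977, -0.6984]
V = J·q̇ = [-0.4633, 0.2580, 0.7897, -0.8747, -0.1783, -0.6623]

-0.4633 0.2580 0.7897 -0.8747 -0.1783 -0.6623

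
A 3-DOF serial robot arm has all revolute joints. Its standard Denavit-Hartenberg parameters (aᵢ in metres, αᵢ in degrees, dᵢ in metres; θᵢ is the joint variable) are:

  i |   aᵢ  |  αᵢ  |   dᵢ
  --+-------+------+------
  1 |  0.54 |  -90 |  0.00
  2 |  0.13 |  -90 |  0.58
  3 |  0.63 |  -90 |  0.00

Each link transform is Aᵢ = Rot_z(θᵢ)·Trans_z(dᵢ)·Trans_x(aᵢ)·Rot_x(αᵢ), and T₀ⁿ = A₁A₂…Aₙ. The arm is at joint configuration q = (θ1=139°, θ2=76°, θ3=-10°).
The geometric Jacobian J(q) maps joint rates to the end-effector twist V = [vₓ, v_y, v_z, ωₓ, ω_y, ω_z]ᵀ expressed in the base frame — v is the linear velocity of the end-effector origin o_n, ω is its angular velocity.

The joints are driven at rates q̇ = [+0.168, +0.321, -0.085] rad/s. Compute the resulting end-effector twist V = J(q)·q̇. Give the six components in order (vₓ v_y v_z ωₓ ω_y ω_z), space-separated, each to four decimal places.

o_n = [-0.9968, -0.0469, -0.7281]
J₁: ẑ×o_n = [0.0469, -0.9968, 0.0000], ω = ẑ
J2: z=[-0.6561, -0.7547, 0.0000] o=[-0.4075, 0.3543, 0.0000] → [0.5495, -0.4777, -0.1815, -0.6561, -0.7547, 0.0000]
J3: z=[0.7323, -0.6366, -0.2419] o=[-0.8118, -0.0628, -0.1261] → [0.3871, 0.4856, -0.1061, 0.7323, -0.6366, -0.2419]
V = J·q̇ = [0.1514, -0.3621, -0.0493, -0.2728, -0.1882, 0.1886]

0.1514 -0.3621 -0.0493 -0.2728 -0.1882 0.1886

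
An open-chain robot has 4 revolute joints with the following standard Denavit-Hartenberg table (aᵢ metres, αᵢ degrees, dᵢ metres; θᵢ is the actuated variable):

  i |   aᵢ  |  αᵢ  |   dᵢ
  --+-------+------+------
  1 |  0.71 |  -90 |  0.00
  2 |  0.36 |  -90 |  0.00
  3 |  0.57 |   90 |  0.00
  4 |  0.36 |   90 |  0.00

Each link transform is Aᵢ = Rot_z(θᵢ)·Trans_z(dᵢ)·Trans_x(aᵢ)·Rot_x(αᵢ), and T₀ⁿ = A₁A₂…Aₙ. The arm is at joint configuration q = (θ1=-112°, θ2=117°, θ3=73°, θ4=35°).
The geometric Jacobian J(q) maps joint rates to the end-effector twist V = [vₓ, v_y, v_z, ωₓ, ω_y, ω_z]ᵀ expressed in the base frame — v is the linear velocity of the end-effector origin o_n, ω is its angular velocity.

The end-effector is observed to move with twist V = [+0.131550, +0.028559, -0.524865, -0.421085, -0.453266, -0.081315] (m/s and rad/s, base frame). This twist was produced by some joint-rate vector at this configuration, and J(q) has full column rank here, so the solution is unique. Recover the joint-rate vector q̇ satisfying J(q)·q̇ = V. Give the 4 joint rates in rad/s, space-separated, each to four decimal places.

0.0200 -0.1680 -0.5610 -0.1800

o_n = [-0.8597, 0.0801, -0.4523]
J₁: ẑ×o_n = [-0.0801, -0.8597, 0.0000], ω = ẑ
J2: z=[0.9272, -0.3746, 0.0000] o=[-0.2660, -0.6583, 0.0000] → [0.1694, 0.4194, 0.4622, 0.9272, -0.3746, 0.0000]
J3: z=[0.3338, 0.8261, 0.4540] o=[-0.2047, -0.5068, -0.3208] → [-0.3751, -0.2534, 0.7370, 0.3338, 0.8261, 0.4540]
J4: z=[0.4337, 0.2930, -0.8521] o=[-0.6818, -0.2324, -0.4693] → [0.2712, 0.1442, 0.1877, 0.4337, 0.2930, -0.8521]
q̇ = J⁺·V = [0.0200, -0.1680, -0.5610, -0.1800]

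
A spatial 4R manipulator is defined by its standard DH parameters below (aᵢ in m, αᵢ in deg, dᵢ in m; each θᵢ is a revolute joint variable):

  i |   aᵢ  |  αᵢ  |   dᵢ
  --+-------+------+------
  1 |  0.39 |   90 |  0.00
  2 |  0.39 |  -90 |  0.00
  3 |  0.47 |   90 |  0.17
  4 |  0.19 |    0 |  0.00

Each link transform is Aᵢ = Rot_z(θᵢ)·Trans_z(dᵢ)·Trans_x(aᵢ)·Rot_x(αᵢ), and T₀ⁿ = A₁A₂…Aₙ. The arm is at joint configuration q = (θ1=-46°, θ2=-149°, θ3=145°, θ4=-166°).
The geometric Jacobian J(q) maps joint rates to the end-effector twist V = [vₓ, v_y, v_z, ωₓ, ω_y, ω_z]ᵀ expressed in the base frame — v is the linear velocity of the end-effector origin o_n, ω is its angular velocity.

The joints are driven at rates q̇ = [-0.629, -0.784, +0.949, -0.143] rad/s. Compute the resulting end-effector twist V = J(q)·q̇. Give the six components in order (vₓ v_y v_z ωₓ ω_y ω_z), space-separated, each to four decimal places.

o_n = [0.3403, -0.1165, -0.1867]
J₁: ẑ×o_n = [0.1165, 0.3403, -0.0000], ω = ẑ
J2: z=[-0.7193, -0.6947, 0.0000] o=[0.2709, -0.2805, 0.0000] → [0.1297, -0.1343, -0.0698, -0.7193, -0.6947, 0.0000]
J3: z=[0.3578, -0.3705, -0.8572] o=[0.0387, -0.0401, -0.2009] → [-0.0708, -0.2636, 0.0844, 0.3578, -0.3705, -0.8572]
J4: z=[0.2477, 0.9227, -0.2954] o=[0.5227, -0.1532, -0.1483] → [-0.0246, 0.0634, 0.1774, 0.2477, 0.9227, -0.2954]
V = J·q̇ = [-0.2386, -0.3679, 0.1095, 0.8681, 0.0611, -1.4002]

-0.2386 -0.3679 0.1095 0.8681 0.0611 -1.4002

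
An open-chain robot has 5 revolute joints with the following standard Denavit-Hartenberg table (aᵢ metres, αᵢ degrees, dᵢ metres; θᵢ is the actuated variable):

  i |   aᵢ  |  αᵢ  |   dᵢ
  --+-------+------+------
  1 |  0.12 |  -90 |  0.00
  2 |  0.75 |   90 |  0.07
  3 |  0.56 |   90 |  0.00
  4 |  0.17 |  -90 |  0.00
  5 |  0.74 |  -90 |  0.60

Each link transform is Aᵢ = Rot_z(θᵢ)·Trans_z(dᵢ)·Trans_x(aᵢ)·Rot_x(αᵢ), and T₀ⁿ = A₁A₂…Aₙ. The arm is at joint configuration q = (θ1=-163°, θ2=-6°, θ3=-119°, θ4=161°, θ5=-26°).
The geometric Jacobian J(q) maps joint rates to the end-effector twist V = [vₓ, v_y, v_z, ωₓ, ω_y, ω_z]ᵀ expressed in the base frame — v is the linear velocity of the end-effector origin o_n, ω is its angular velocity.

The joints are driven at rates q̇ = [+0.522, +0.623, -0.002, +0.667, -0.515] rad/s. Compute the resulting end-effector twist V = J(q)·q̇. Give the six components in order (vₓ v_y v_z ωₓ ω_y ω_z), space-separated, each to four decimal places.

o_n = [-0.6086, -0.8124, -0.2235]
J₁: ẑ×o_n = [0.8124, -0.6086, 0.0000], ω = ẑ
J2: z=[0.2924, -0.9563, 0.0000] o=[-0.1148, -0.0351, 0.0000] → [0.2138, 0.0654, -0.6995, 0.2924, -0.9563, 0.0000]
J3: z=[0.1000, 0.0306, 0.9945] o=[-0.8076, -0.3201, 0.0784] → [0.4803, 0.2281, -0.0553, 0.1000, 0.0306, 0.9945]
J4: z=[0.9736, -0.2093, -0.0914] o=[-0.6926, 0.2272, 0.0500] → [-0.0378, 0.2586, -0.9945, 0.9736, -0.2093, -0.0914]
J5: z=[-0.1614, -0.3471, -0.9238] o=[-0.7201, 0.0718, 0.1132] → [-0.7000, -0.1573, 0.1814, -0.1614, -0.3471, -0.9238]
V = J·q̇ = [0.8915, -0.0239, -1.1924, 0.9144, -0.5567, 0.9348]

0.8915 -0.0239 -1.1924 0.9144 -0.5567 0.9348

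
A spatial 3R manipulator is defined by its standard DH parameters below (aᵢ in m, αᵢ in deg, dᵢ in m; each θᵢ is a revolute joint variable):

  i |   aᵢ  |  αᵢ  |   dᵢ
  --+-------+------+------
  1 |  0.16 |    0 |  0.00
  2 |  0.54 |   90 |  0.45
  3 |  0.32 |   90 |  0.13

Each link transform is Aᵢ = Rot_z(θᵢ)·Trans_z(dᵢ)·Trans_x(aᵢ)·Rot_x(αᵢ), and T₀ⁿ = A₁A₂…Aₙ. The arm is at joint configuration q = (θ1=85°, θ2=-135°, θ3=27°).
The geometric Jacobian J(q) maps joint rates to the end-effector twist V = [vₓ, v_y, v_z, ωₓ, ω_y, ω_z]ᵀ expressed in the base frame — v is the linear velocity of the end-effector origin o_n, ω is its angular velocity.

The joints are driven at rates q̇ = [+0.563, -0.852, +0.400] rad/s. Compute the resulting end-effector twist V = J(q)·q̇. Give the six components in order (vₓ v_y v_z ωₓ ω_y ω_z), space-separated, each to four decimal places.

o_n = [0.4447, -0.5563, 0.5953]
J₁: ẑ×o_n = [0.5563, 0.4447, -0.0000], ω = ẑ
J2: z=[0.0000, 0.0000, 1.0000] o=[0.0139, 0.1594, 0.0000] → [0.7156, 0.4308, -0.0000, 0.0000, 0.0000, 1.0000]
J3: z=[-0.7660, -0.6428, 0.0000] o=[0.3611, -0.2543, 0.4500] → [-0.0934, 0.1113, 0.2851, -0.7660, -0.6428, 0.0000]
V = J·q̇ = [-0.3339, -0.0721, 0.1140, -0.3064, -0.2571, -0.2890]

-0.3339 -0.0721 0.1140 -0.3064 -0.2571 -0.2890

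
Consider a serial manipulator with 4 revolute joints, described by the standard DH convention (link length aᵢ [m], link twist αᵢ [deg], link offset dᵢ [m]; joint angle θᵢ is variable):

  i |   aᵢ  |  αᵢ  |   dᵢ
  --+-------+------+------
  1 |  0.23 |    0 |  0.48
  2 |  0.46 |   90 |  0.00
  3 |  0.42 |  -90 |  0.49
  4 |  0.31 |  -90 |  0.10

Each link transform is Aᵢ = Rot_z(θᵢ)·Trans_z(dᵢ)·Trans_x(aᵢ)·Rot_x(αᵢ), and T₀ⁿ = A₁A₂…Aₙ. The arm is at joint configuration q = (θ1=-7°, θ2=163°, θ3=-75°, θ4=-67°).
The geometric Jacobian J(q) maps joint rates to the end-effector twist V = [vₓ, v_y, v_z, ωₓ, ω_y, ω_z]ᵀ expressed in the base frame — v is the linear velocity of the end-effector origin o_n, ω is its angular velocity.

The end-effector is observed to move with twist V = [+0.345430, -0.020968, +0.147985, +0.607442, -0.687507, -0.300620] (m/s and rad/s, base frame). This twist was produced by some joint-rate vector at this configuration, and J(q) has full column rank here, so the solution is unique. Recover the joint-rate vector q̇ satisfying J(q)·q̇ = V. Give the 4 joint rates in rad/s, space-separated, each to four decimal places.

o_n = [-0.0928, 0.9636, -0.0168]
J₁: ẑ×o_n = [-0.9636, -0.0928, 0.0000], ω = ẑ
J2: z=[0.0000, 0.0000, 1.0000] o=[0.2283, -0.0280, 0.4800] → [-0.9917, -0.3211, 0.0000, 0.0000, 0.0000, 1.0000]
J3: z=[0.4067, 0.9135, 0.0000] o=[-0.1919, 0.1591, 0.4800] → [-0.4539, 0.2021, 0.2366, 0.4067, 0.9135, 0.0000]
J4: z=[-0.8824, 0.3929, 0.2588] o=[-0.0920, 0.6509, 0.0743] → [-0.1167, -0.0806, -0.2756, -0.8824, 0.3929, 0.2588]
q̇ = J⁺·V = [-0.1680, 0.0910, -0.3810, -0.8640]

-0.1680 0.0910 -0.3810 -0.8640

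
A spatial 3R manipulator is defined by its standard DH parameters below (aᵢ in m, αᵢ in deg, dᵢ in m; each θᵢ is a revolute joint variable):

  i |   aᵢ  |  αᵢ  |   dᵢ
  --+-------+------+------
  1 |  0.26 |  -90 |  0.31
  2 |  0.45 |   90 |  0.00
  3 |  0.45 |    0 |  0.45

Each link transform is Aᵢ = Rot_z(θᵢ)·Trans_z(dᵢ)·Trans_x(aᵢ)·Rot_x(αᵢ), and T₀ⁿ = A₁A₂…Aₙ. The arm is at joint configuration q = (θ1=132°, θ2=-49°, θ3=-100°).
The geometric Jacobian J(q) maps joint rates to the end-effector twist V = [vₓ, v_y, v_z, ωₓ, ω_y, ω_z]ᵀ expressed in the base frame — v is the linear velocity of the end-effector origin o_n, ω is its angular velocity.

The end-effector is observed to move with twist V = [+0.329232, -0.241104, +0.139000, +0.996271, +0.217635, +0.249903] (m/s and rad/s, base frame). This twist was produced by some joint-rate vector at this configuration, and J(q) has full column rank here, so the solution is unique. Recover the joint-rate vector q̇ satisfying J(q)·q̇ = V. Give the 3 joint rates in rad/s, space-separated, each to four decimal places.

-0.1890 -0.8860 0.6690

o_n = [0.2194, 0.4187, 0.8859]
J₁: ẑ×o_n = [-0.4187, 0.2194, 0.0000], ω = ẑ
J2: z=[-0.7431, -0.6691, 0.0000] o=[-0.1740, 0.1932, 0.3100] → [-0.3853, 0.4280, 0.0957, -0.7431, -0.6691, 0.0000]
J3: z=[0.5050, -0.5609, 0.6561] o=[-0.3715, 0.4126, 0.6496] → [-0.1365, 0.2683, 0.3345, 0.5050, -0.5609, 0.6561]
q̇ = J⁺·V = [-0.1890, -0.8860, 0.6690]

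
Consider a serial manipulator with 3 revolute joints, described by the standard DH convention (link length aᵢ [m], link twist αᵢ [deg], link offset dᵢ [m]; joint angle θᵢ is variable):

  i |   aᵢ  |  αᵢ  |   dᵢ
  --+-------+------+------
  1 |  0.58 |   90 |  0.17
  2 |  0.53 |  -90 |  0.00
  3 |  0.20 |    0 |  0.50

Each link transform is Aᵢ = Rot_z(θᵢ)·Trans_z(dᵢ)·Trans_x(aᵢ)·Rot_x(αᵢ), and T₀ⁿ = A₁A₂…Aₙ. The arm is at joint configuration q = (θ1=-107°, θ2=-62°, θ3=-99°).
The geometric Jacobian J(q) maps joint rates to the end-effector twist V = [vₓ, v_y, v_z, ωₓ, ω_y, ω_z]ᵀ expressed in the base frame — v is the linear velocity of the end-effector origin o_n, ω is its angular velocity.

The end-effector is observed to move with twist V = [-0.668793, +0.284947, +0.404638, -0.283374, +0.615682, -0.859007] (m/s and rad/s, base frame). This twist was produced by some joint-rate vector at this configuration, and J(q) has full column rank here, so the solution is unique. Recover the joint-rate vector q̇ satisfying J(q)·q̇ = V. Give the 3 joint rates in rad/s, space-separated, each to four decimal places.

-0.5900 0.4510 -0.5730

o_n = [-0.5560, -1.1430, -0.0356]
J₁: ẑ×o_n = [1.1430, -0.5560, 0.0000], ω = ẑ
J2: z=[-0.9563, 0.2924, 0.0000] o=[-0.1696, -0.5547, 0.1700] → [-0.0601, -0.1966, 0.6756, -0.9563, 0.2924, 0.0000]
J3: z=[-0.2581, -0.8444, 0.4695] o=[-0.2423, -0.7926, -0.2980] → [-0.0570, -0.0795, -0.1744, -0.2581, -0.8444, 0.4695]
q̇ = J⁺·V = [-0.5900, 0.4510, -0.5730]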